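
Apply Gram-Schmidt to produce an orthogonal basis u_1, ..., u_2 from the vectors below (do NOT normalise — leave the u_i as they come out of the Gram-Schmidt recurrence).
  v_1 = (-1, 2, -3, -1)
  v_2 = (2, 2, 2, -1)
Orthogonal basis:
  u_1 = (-1, 2, -3, -1)
  u_2 = (9/5, 12/5, 7/5, -6/5)

Apply the Gram-Schmidt recurrence
  u_1 = v_1
  u_i = v_i − Σ_{j<i} ((v_i · u_j) / (u_j · u_j)) · u_j.

Step by step this gives:
  u_1 = (-1, 2, -3, -1)
  u_2 = (9/5, 12/5, 7/5, -6/5)

Orthogonality check:
  u_2 · u_1 = 0 (should be 0)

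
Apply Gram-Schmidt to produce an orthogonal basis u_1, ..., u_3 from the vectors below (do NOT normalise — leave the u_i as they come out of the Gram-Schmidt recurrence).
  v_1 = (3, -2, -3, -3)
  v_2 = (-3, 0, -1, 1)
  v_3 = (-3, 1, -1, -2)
Orthogonal basis:
  u_1 = (3, -2, -3, -3)
  u_2 = (-66/31, -18/31, -58/31, 4/31)
  u_3 = (-12/13, 18/13, 6/13, -30/13)

Apply the Gram-Schmidt recurrence
  u_1 = v_1
  u_i = v_i − Σ_{j<i} ((v_i · u_j) / (u_j · u_j)) · u_j.

Step by step this gives:
  u_1 = (3, -2, -3, -3)
  u_2 = (-66/31, -18/31, -58/31, 4/31)
  u_3 = (-12/13, 18/13, 6/13, -30/13)

Orthogonality check:
  u_2 · u_1 = 0 (should be 0)
  u_3 · u_1 = 0 (should be 0)
  u_3 · u_2 = 0 (should be 0)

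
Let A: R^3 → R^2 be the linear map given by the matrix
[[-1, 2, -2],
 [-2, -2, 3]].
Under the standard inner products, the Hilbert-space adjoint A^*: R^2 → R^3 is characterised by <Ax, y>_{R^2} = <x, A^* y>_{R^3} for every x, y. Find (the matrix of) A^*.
A^* = A^T =
[[-1, -2],
 [2, -2],
 [-2, 3]]

For real matrices with standard dot products, the defining identity <Ax, y> = <x, A^* y> gives (Ax)^T y = x^T (A^*) y, i.e. x^T A^T y = x^T (A^*) y. Since this holds for all x, y, we must have A^* = A^T. Therefore
A^* =
[[-1, -2],
 [2, -2],
 [-2, 3]].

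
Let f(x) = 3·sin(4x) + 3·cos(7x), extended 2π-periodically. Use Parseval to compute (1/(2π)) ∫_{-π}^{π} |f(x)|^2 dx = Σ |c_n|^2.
Σ |c_n|^2 = 9

Expand |f|^2 and use orthogonality of {sin(nx), cos(mx)} on [-π, π]:
  ∫_{-π}^{π} sin(nx)^2 dx = π, ∫ cos(mx)^2 dx = π, and cross terms integrate to 0.
So ∫_{-π}^{π} f(x)^2 dx = 3^2 · π + 3^2 · π = (9 + 9)π.
Divide by 2π: (9 + 9)/2 = 9.
By Parseval, this equals Σ |c_n|^2.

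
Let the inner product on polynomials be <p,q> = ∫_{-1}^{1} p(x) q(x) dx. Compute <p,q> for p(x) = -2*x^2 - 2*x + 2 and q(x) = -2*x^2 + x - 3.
<p,q> = -52/5

Expand the product: p(x)·q(x) = 4*x^4 + 2*x^3 + 8*x - 6.
∫_{-1}^{1} of each monomial x^k gives [2/(k+1) if k even, 0 if k odd]. Integrating term-by-term (or equivalently evaluating the antiderivative F(x) = 4*x^5/5 + x^4/2 + 4*x^2 - 6*x at the endpoints):
  F(1) − F(−1) = -7/10 − (97/10) = -52/5.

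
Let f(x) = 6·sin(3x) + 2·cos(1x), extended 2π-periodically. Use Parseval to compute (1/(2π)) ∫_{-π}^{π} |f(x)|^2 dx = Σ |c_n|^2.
Σ |c_n|^2 = 20

Expand |f|^2 and use orthogonality of {sin(nx), cos(mx)} on [-π, π]:
  ∫_{-π}^{π} sin(nx)^2 dx = π, ∫ cos(mx)^2 dx = π, and cross terms integrate to 0.
So ∫_{-π}^{π} f(x)^2 dx = 6^2 · π + 2^2 · π = (36 + 4)π.
Divide by 2π: (36 + 4)/2 = 20.
By Parseval, this equals Σ |c_n|^2.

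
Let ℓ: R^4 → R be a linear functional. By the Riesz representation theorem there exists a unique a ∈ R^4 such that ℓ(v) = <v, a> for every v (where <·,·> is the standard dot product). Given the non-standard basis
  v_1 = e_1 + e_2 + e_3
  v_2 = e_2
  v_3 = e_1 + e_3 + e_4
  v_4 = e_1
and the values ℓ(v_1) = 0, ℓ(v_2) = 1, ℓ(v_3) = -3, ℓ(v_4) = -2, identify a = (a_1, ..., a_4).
a = (-2, 1, 1, -2)

Write a = (a_1, ..., a_4) in the standard basis. For each basis vector v_i, ℓ(v_i) = <v_i, a> is a linear equation in the a_j's. Collect the n equations into a matrix system V a = ℓ, where row i of V is v_i (expressed in the standard basis). Since V is invertible (lower-triangular with 1s on the diagonal, up to permutation), solve by back-substitution:
  V =
[[1, 1, 1, 0],
 [0, 1, 0, 0],
 [1, 0, 1, 1],
 [1, 0, 0, 0]]
  V a = (0, 1, -3, -2)
Solving gives a = (-2, 1, 1, -2).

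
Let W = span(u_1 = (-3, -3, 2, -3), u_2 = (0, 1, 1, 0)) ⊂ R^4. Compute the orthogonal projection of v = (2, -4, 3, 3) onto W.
proj_W(v) = (-15/61, -43/61, -18/61, -15/61)

Set up U = [u_1 | ... | u_2] ∈ R^(4×2). The projector onto W = col(U) is P = U (U^T U)^(-1) U^T.
Compute U^T U =
  [31, -1]
  [-1, 2],
and U^T v = (3, -1).
Solve U^T U · c = U^T v for the coefficients: c = (5/61, -28/61). The projection is proj_W(v) = U c.
Check: (v - proj_W(v)) · u_1 = 0  (should be 0).
Check: (v - proj_W(v)) · u_2 = 0  (should be 0).
Result: proj_W(v) = (-15/61, -43/61, -18/61, -15/61).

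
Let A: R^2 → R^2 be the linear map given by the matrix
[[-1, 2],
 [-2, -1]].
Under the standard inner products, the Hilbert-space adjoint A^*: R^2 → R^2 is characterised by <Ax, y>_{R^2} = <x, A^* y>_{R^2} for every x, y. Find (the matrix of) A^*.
A^* = A^T =
[[-1, -2],
 [2, -1]]

For real matrices with standard dot products, the defining identity <Ax, y> = <x, A^* y> gives (Ax)^T y = x^T (A^*) y, i.e. x^T A^T y = x^T (A^*) y. Since this holds for all x, y, we must have A^* = A^T. Therefore
A^* =
[[-1, -2],
 [2, -1]].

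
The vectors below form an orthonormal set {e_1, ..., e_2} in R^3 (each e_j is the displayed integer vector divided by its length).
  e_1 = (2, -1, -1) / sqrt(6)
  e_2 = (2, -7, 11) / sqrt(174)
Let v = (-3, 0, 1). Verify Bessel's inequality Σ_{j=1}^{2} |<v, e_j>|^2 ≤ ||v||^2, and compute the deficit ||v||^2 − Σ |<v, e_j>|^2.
Σ |<v, e_j>|^2 = 241/29; ||v||^2 = 10; deficit = 49/29

Write each e_j = u_j / sqrt(<u_j, u_j>) where u_j is the displayed integer vector. Then <v, e_j> = <v, u_j> / sqrt(<u_j, u_j>), so |<v, e_j>|^2 = <v, u_j>^2 / <u_j, u_j>.
Coefficients: <v, e_1> = -7/sqrt(6), <v, e_2> = 5/sqrt(174).
Square and sum: Σ |<v, e_j>|^2 = 241/29.
Compute ||v||^2 = v·v = 10.
Deficit = 10 − 241/29 = 49/29 ≥ 0, confirming Bessel's inequality. (The deficit equals ||v − Σ <v,e_j> e_j||^2, the squared distance from v to span{e_j}.)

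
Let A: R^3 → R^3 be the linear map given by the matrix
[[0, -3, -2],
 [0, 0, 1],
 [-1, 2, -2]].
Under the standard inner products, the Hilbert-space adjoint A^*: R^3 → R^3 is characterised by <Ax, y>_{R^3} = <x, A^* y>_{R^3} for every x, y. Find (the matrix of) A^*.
A^* = A^T =
[[0, 0, -1],
 [-3, 0, 2],
 [-2, 1, -2]]

For real matrices with standard dot products, the defining identity <Ax, y> = <x, A^* y> gives (Ax)^T y = x^T (A^*) y, i.e. x^T A^T y = x^T (A^*) y. Since this holds for all x, y, we must have A^* = A^T. Therefore
A^* =
[[0, 0, -1],
 [-3, 0, 2],
 [-2, 1, -2]].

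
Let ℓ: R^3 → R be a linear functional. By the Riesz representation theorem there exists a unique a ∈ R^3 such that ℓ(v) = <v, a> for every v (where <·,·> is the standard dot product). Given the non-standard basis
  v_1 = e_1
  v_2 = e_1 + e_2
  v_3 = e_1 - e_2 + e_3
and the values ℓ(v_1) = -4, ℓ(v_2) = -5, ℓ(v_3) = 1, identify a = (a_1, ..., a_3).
a = (-4, -1, 4)

Write a = (a_1, ..., a_3) in the standard basis. For each basis vector v_i, ℓ(v_i) = <v_i, a> is a linear equation in the a_j's. Collect the n equations into a matrix system V a = ℓ, where row i of V is v_i (expressed in the standard basis). Since V is invertible (lower-triangular with 1s on the diagonal, up to permutation), solve by back-substitution:
  V =
[[1, 0, 0],
 [1, 1, 0],
 [1, -1, 1]]
  V a = (-4, -5, 1)
Solving gives a = (-4, -1, 4).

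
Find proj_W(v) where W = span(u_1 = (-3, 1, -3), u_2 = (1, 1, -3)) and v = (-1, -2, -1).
proj_W(v) = (-1, 1/10, -3/10)

Set up U = [u_1 | ... | u_2] ∈ R^(3×2). The projector onto W = col(U) is P = U (U^T U)^(-1) U^T.
Compute U^T U =
  [19, 7]
  [7, 11],
and U^T v = (4, 0).
Solve U^T U · c = U^T v for the coefficients: c = (11/40, -7/40). The projection is proj_W(v) = U c.
Check: (v - proj_W(v)) · u_1 = 0  (should be 0).
Check: (v - proj_W(v)) · u_2 = 0  (should be 0).
Result: proj_W(v) = (-1, 1/10, -3/10).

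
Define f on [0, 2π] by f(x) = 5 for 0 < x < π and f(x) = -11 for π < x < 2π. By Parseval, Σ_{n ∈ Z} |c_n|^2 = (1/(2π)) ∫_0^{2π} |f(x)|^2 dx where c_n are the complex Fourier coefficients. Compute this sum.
Σ |c_n|^2 = 73

Parseval equates the L^2 energy of f (normalised by 1/(2π)) with the ℓ^2 sum of its Fourier coefficients: (1/(2π)) ∫_0^{2π} |f|^2 = Σ |c_n|^2.
Compute the left side: (1/(2π)) [∫_0^π 5^2 dx + ∫_π^{2π} (-11)^2 dx] = (1/(2π)) · (25π + 121π) = (25 + 121)/2 = 73.
So Σ_{n ∈ Z} |c_n|^2 = 73.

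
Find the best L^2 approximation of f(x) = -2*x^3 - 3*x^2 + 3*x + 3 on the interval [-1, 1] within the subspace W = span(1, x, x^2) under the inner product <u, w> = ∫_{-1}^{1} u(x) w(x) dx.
g(x) = -3*x^2 + 9*x/5 + 3

The best approximation g ∈ W is the orthogonal projection of f onto W. Writing g = a_0 + a_1 x + a_2 x^2, the coefficients solve the normal equations G · a = b where
  G_{ij} = <φ_i, φ_j> and b_i = <f, φ_i>, with φ_0 = 1, φ_1 = x, φ_2 = x^2.
G =
  [2, 0, 2/3]
  [0, 2/3, 0]
  [2/3, 0, 2/5],
b = (4, 6/5, 4/5).
Solving gives a_0 = 3, a_1 = 9/5, a_2 = -3, so
  g(x) = -3*x^2 + 9*x/5 + 3.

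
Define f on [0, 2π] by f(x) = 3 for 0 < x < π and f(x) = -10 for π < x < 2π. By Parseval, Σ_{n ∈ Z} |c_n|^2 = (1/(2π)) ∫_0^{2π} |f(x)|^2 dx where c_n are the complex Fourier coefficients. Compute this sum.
Σ |c_n|^2 = 109/2

Parseval equates the L^2 energy of f (normalised by 1/(2π)) with the ℓ^2 sum of its Fourier coefficients: (1/(2π)) ∫_0^{2π} |f|^2 = Σ |c_n|^2.
Compute the left side: (1/(2π)) [∫_0^π 3^2 dx + ∫_π^{2π} (-10)^2 dx] = (1/(2π)) · (9π + 100π) = (9 + 100)/2 = 109/2.
So Σ_{n ∈ Z} |c_n|^2 = 109/2.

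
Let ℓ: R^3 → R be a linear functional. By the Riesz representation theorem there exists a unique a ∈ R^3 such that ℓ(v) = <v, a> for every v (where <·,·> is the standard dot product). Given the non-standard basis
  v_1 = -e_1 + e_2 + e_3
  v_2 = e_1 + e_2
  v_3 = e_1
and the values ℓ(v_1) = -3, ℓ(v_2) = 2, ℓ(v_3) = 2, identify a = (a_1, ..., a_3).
a = (2, 0, -1)

Write a = (a_1, ..., a_3) in the standard basis. For each basis vector v_i, ℓ(v_i) = <v_i, a> is a linear equation in the a_j's. Collect the n equations into a matrix system V a = ℓ, where row i of V is v_i (expressed in the standard basis). Since V is invertible (lower-triangular with 1s on the diagonal, up to permutation), solve by back-substitution:
  V =
[[-1, 1, 1],
 [1, 1, 0],
 [1, 0, 0]]
  V a = (-3, 2, 2)
Solving gives a = (2, 0, -1).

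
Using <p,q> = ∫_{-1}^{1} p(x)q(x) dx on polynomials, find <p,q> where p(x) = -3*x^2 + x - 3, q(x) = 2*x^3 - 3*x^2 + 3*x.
<p,q> = 62/5

Expand the product: p(x)·q(x) = -6*x^5 + 11*x^4 - 18*x^3 + 12*x^2 - 9*x.
∫_{-1}^{1} of each monomial x^k gives [2/(k+1) if k even, 0 if k odd]. Integrating term-by-term (or equivalently evaluating the antiderivative F(x) = -x^6 + 11*x^5/5 - 9*x^4/2 + 4*x^3 - 9*x^2/2 at the endpoints):
  F(1) − F(−1) = -19/5 − (-81/5) = 62/5.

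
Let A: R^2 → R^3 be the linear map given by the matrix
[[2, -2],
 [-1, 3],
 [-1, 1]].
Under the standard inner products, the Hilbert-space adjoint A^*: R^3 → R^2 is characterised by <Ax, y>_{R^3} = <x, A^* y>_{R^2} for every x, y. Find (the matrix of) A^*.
A^* = A^T =
[[2, -1, -1],
 [-2, 3, 1]]

For real matrices with standard dot products, the defining identity <Ax, y> = <x, A^* y> gives (Ax)^T y = x^T (A^*) y, i.e. x^T A^T y = x^T (A^*) y. Since this holds for all x, y, we must have A^* = A^T. Therefore
A^* =
[[2, -1, -1],
 [-2, 3, 1]].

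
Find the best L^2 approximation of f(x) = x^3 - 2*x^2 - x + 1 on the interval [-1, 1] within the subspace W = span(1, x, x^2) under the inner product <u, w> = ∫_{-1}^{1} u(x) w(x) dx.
g(x) = -2*x^2 - 2*x/5 + 1

The best approximation g ∈ W is the orthogonal projection of f onto W. Writing g = a_0 + a_1 x + a_2 x^2, the coefficients solve the normal equations G · a = b where
  G_{ij} = <φ_i, φ_j> and b_i = <f, φ_i>, with φ_0 = 1, φ_1 = x, φ_2 = x^2.
G =
  [2, 0, 2/3]
  [0, 2/3, 0]
  [2/3, 0, 2/5],
b = (2/3, -4/15, -2/15).
Solving gives a_0 = 1, a_1 = -2/5, a_2 = -2, so
  g(x) = -2*x^2 - 2*x/5 + 1.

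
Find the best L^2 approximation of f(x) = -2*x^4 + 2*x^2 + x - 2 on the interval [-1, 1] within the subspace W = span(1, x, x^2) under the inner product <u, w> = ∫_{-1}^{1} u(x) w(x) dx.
g(x) = 2*x^2/7 + x - 64/35

The best approximation g ∈ W is the orthogonal projection of f onto W. Writing g = a_0 + a_1 x + a_2 x^2, the coefficients solve the normal equations G · a = b where
  G_{ij} = <φ_i, φ_j> and b_i = <f, φ_i>, with φ_0 = 1, φ_1 = x, φ_2 = x^2.
G =
  [2, 0, 2/3]
  [0, 2/3, 0]
  [2/3, 0, 2/5],
b = (-52/15, 2/3, -116/105).
Solving gives a_0 = -64/35, a_1 = 1, a_2 = 2/7, so
  g(x) = 2*x^2/7 + x - 64/35.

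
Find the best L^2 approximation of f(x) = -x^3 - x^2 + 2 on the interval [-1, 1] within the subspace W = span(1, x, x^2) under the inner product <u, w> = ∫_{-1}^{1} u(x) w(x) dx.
g(x) = -x^2 - 3*x/5 + 2

The best approximation g ∈ W is the orthogonal projection of f onto W. Writing g = a_0 + a_1 x + a_2 x^2, the coefficients solve the normal equations G · a = b where
  G_{ij} = <φ_i, φ_j> and b_i = <f, φ_i>, with φ_0 = 1, φ_1 = x, φ_2 = x^2.
G =
  [2, 0, 2/3]
  [0, 2/3, 0]
  [2/3, 0, 2/5],
b = (10/3, -2/5, 14/15).
Solving gives a_0 = 2, a_1 = -3/5, a_2 = -1, so
  g(x) = -x^2 - 3*x/5 + 2.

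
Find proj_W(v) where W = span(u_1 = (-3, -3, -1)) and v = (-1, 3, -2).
proj_W(v) = (12/19, 12/19, 4/19)

Set up U = [u_1 | ... | u_1] ∈ R^(3×1). The projector onto W = col(U) is P = U (U^T U)^(-1) U^T.
Compute U^T U =
  [19],
and U^T v = (-4).
Solve U^T U · c = U^T v for the coefficients: c = (-4/19). The projection is proj_W(v) = U c.
Check: (v - proj_W(v)) · u_1 = 0  (should be 0).
Result: proj_W(v) = (12/19, 12/19, 4/19).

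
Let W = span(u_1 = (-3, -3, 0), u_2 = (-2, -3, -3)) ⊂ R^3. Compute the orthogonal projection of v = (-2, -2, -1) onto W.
proj_W(v) = (-35/19, -41/19, -18/19)

Set up U = [u_1 | ... | u_2] ∈ R^(3×2). The projector onto W = col(U) is P = U (U^T U)^(-1) U^T.
Compute U^T U =
  [18, 15]
  [15, 22],
and U^T v = (12, 13).
Solve U^T U · c = U^T v for the coefficients: c = (23/57, 6/19). The projection is proj_W(v) = U c.
Check: (v - proj_W(v)) · u_1 = 0  (should be 0).
Check: (v - proj_W(v)) · u_2 = 0  (should be 0).
Result: proj_W(v) = (-35/19, -41/19, -18/19).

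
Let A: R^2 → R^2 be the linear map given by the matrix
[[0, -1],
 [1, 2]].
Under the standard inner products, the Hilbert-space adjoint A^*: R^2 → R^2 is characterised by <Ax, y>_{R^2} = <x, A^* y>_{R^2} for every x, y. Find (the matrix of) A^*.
A^* = A^T =
[[0, 1],
 [-1, 2]]

For real matrices with standard dot products, the defining identity <Ax, y> = <x, A^* y> gives (Ax)^T y = x^T (A^*) y, i.e. x^T A^T y = x^T (A^*) y. Since this holds for all x, y, we must have A^* = A^T. Therefore
A^* =
[[0, 1],
 [-1, 2]].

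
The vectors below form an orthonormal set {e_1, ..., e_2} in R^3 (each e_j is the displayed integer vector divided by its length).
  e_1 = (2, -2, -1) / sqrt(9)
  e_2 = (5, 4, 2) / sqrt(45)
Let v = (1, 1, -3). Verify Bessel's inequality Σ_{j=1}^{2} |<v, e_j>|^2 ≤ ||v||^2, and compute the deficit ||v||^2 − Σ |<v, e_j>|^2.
Σ |<v, e_j>|^2 = 6/5; ||v||^2 = 11; deficit = 49/5

Write each e_j = u_j / sqrt(<u_j, u_j>) where u_j is the displayed integer vector. Then <v, e_j> = <v, u_j> / sqrt(<u_j, u_j>), so |<v, e_j>|^2 = <v, u_j>^2 / <u_j, u_j>.
Coefficients: <v, e_1> = 3/sqrt(9), <v, e_2> = 3/sqrt(45).
Square and sum: Σ |<v, e_j>|^2 = 6/5.
Compute ||v||^2 = v·v = 11.
Deficit = 11 − 6/5 = 49/5 ≥ 0, confirming Bessel's inequality. (The deficit equals ||v − Σ <v,e_j> e_j||^2, the squared distance from v to span{e_j}.)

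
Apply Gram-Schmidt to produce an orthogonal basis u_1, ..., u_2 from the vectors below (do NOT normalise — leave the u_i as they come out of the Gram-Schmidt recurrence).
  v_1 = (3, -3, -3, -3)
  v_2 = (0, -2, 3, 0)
Orthogonal basis:
  u_1 = (3, -3, -3, -3)
  u_2 = (1/4, -9/4, 11/4, -1/4)

Apply the Gram-Schmidt recurrence
  u_1 = v_1
  u_i = v_i − Σ_{j<i} ((v_i · u_j) / (u_j · u_j)) · u_j.

Step by step this gives:
  u_1 = (3, -3, -3, -3)
  u_2 = (1/4, -9/4, 11/4, -1/4)

Orthogonality check:
  u_2 · u_1 = 0 (should be 0)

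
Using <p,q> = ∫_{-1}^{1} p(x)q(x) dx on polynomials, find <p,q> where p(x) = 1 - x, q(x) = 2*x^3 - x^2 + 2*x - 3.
<p,q> = -44/5

Expand the product: p(x)·q(x) = -2*x^4 + 3*x^3 - 3*x^2 + 5*x - 3.
∫_{-1}^{1} of each monomial x^k gives [2/(k+1) if k even, 0 if k odd]. Integrating term-by-term (or equivalently evaluating the antiderivative F(x) = -2*x^5/5 + 3*x^4/4 - x^3 + 5*x^2/2 - 3*x at the endpoints):
  F(1) − F(−1) = -23/20 − (153/20) = -44/5.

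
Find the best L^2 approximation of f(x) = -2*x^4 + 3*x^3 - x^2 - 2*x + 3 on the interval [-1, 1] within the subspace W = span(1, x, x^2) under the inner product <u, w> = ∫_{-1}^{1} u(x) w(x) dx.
g(x) = -19*x^2/7 - x/5 + 111/35

The best approximation g ∈ W is the orthogonal projection of f onto W. Writing g = a_0 + a_1 x + a_2 x^2, the coefficients solve the normal equations G · a = b where
  G_{ij} = <φ_i, φ_j> and b_i = <f, φ_i>, with φ_0 = 1, φ_1 = x, φ_2 = x^2.
G =
  [2, 0, 2/3]
  [0, 2/3, 0]
  [2/3, 0, 2/5],
b = (68/15, -2/15, 36/35).
Solving gives a_0 = 111/35, a_1 = -1/5, a_2 = -19/7, so
  g(x) = -19*x^2/7 - x/5 + 111/35.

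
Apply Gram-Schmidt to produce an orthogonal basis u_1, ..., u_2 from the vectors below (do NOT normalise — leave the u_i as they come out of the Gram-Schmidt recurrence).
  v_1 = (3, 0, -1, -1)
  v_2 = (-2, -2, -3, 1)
Orthogonal basis:
  u_1 = (3, 0, -1, -1)
  u_2 = (-10/11, -2, -37/11, 7/11)

Apply the Gram-Schmidt recurrence
  u_1 = v_1
  u_i = v_i − Σ_{j<i} ((v_i · u_j) / (u_j · u_j)) · u_j.

Step by step this gives:
  u_1 = (3, 0, -1, -1)
  u_2 = (-10/11, -2, -37/11, 7/11)

Orthogonality check:
  u_2 · u_1 = 0 (should be 0)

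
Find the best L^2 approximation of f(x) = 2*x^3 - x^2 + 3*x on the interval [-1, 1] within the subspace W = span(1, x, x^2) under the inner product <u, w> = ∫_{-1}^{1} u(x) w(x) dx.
g(x) = -x^2 + 21*x/5

The best approximation g ∈ W is the orthogonal projection of f onto W. Writing g = a_0 + a_1 x + a_2 x^2, the coefficients solve the normal equations G · a = b where
  G_{ij} = <φ_i, φ_j> and b_i = <f, φ_i>, with φ_0 = 1, φ_1 = x, φ_2 = x^2.
G =
  [2, 0, 2/3]
  [0, 2/3, 0]
  [2/3, 0, 2/5],
b = (-2/3, 14/5, -2/5).
Solving gives a_0 = 0, a_1 = 21/5, a_2 = -1, so
  g(x) = -x^2 + 21*x/5.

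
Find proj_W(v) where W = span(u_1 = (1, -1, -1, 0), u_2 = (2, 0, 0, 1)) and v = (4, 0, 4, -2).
proj_W(v) = (24/11, 12/11, 12/11, 18/11)

Set up U = [u_1 | ... | u_2] ∈ R^(4×2). The projector onto W = col(U) is P = U (U^T U)^(-1) U^T.
Compute U^T U =
  [3, 2]
  [2, 5],
and U^T v = (0, 6).
Solve U^T U · c = U^T v for the coefficients: c = (-12/11, 18/11). The projection is proj_W(v) = U c.
Check: (v - proj_W(v)) · u_1 = 0  (should be 0).
Check: (v - proj_W(v)) · u_2 = 0  (should be 0).
Result: proj_W(v) = (24/11, 12/11, 12/11, 18/11).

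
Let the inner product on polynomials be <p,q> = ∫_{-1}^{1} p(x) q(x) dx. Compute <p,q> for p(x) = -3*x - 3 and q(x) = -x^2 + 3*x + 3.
<p,q> = -22

Expand the product: p(x)·q(x) = 3*x^3 - 6*x^2 - 18*x - 9.
∫_{-1}^{1} of each monomial x^k gives [2/(k+1) if k even, 0 if k odd]. Integrating term-by-term (or equivalently evaluating the antiderivative F(x) = 3*x^4/4 - 2*x^3 - 9*x^2 - 9*x at the endpoints):
  F(1) − F(−1) = -77/4 − (11/4) = -22.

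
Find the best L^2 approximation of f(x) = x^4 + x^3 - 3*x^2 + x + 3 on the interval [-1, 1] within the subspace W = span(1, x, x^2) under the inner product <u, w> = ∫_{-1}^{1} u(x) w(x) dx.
g(x) = -15*x^2/7 + 8*x/5 + 102/35

The best approximation g ∈ W is the orthogonal projection of f onto W. Writing g = a_0 + a_1 x + a_2 x^2, the coefficients solve the normal equations G · a = b where
  G_{ij} = <φ_i, φ_j> and b_i = <f, φ_i>, with φ_0 = 1, φ_1 = x, φ_2 = x^2.
G =
  [2, 0, 2/3]
  [0, 2/3, 0]
  [2/3, 0, 2/5],
b = (22/5, 16/15, 38/35).
Solving gives a_0 = 102/35, a_1 = 8/5, a_2 = -15/7, so
  g(x) = -15*x^2/7 + 8*x/5 + 102/35.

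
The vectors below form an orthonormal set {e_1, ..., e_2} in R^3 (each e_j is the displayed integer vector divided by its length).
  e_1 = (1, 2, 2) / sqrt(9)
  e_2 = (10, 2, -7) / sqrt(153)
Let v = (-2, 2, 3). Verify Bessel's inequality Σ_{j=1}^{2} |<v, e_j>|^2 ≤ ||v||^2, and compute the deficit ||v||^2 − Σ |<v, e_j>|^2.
Σ |<v, e_j>|^2 = 273/17; ||v||^2 = 17; deficit = 16/17

Write each e_j = u_j / sqrt(<u_j, u_j>) where u_j is the displayed integer vector. Then <v, e_j> = <v, u_j> / sqrt(<u_j, u_j>), so |<v, e_j>|^2 = <v, u_j>^2 / <u_j, u_j>.
Coefficients: <v, e_1> = 8/sqrt(9), <v, e_2> = -37/sqrt(153).
Square and sum: Σ |<v, e_j>|^2 = 273/17.
Compute ||v||^2 = v·v = 17.
Deficit = 17 − 273/17 = 16/17 ≥ 0, confirming Bessel's inequality. (The deficit equals ||v − Σ <v,e_j> e_j||^2, the squared distance from v to span{e_j}.)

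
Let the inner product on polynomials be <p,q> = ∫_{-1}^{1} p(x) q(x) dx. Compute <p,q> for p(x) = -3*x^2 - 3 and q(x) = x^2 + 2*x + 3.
<p,q> = -136/5

Expand the product: p(x)·q(x) = -3*x^4 - 6*x^3 - 12*x^2 - 6*x - 9.
∫_{-1}^{1} of each monomial x^k gives [2/(k+1) if k even, 0 if k odd]. Integrating term-by-term (or equivalently evaluating the antiderivative F(x) = -3*x^5/5 - 3*x^4/2 - 4*x^3 - 3*x^2 - 9*x at the endpoints):
  F(1) − F(−1) = -181/10 − (91/10) = -136/5.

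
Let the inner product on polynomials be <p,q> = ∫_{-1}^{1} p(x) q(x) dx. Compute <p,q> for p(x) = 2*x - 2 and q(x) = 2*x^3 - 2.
<p,q> = 48/5

Expand the product: p(x)·q(x) = 4*x^4 - 4*x^3 - 4*x + 4.
∫_{-1}^{1} of each monomial x^k gives [2/(k+1) if k even, 0 if k odd]. Integrating term-by-term (or equivalently evaluating the antiderivative F(x) = 4*x^5/5 - x^4 - 2*x^2 + 4*x at the endpoints):
  F(1) − F(−1) = 9/5 − (-39/5) = 48/5.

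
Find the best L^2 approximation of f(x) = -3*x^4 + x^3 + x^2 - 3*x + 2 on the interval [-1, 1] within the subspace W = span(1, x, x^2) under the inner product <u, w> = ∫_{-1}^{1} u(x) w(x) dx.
g(x) = -11*x^2/7 - 12*x/5 + 79/35

The best approximation g ∈ W is the orthogonal projection of f onto W. Writing g = a_0 + a_1 x + a_2 x^2, the coefficients solve the normal equations G · a = b where
  G_{ij} = <φ_i, φ_j> and b_i = <f, φ_i>, with φ_0 = 1, φ_1 = x, φ_2 = x^2.
G =
  [2, 0, 2/3]
  [0, 2/3, 0]
  [2/3, 0, 2/5],
b = (52/15, -8/5, 92/105).
Solving gives a_0 = 79/35, a_1 = -12/5, a_2 = -11/7, so
  g(x) = -11*x^2/7 - 12*x/5 + 79/35.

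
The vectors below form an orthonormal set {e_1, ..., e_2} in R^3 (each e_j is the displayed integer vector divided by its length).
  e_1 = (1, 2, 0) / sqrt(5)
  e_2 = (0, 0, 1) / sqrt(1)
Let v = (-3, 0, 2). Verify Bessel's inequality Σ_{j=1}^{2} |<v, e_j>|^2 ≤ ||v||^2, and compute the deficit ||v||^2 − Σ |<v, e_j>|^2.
Σ |<v, e_j>|^2 = 29/5; ||v||^2 = 13; deficit = 36/5

Write each e_j = u_j / sqrt(<u_j, u_j>) where u_j is the displayed integer vector. Then <v, e_j> = <v, u_j> / sqrt(<u_j, u_j>), so |<v, e_j>|^2 = <v, u_j>^2 / <u_j, u_j>.
Coefficients: <v, e_1> = -3/sqrt(5), <v, e_2> = 2/sqrt(1).
Square and sum: Σ |<v, e_j>|^2 = 29/5.
Compute ||v||^2 = v·v = 13.
Deficit = 13 − 29/5 = 36/5 ≥ 0, confirming Bessel's inequality. (The deficit equals ||v − Σ <v,e_j> e_j||^2, the squared distance from v to span{e_j}.)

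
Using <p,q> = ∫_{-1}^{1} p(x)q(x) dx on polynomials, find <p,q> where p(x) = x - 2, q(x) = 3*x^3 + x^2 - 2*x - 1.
<p,q> = 38/15

Expand the product: p(x)·q(x) = 3*x^4 - 5*x^3 - 4*x^2 + 3*x + 2.
∫_{-1}^{1} of each monomial x^k gives [2/(k+1) if k even, 0 if k odd]. Integrating term-by-term (or equivalently evaluating the antiderivative F(x) = 3*x^5/5 - 5*x^4/4 - 4*x^3/3 + 3*x^2/2 + 2*x at the endpoints):
  F(1) − F(−1) = 91/60 − (-61/60) = 38/15.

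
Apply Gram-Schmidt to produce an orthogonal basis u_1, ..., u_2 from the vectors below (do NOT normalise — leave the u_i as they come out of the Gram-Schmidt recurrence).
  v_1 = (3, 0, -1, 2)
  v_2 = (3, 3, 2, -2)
Orthogonal basis:
  u_1 = (3, 0, -1, 2)
  u_2 = (33/14, 3, 31/14, -17/7)

Apply the Gram-Schmidt recurrence
  u_1 = v_1
  u_i = v_i − Σ_{j<i} ((v_i · u_j) / (u_j · u_j)) · u_j.

Step by step this gives:
  u_1 = (3, 0, -1, 2)
  u_2 = (33/14, 3, 31/14, -17/7)

Orthogonality check:
  u_2 · u_1 = 0 (should be 0)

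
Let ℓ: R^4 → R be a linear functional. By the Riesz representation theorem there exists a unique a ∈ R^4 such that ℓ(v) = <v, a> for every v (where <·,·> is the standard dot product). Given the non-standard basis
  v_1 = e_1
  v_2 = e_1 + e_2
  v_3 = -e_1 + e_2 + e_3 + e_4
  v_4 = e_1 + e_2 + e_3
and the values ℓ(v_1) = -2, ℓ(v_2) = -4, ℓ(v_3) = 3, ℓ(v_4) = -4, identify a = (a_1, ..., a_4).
a = (-2, -2, 0, 3)

Write a = (a_1, ..., a_4) in the standard basis. For each basis vector v_i, ℓ(v_i) = <v_i, a> is a linear equation in the a_j's. Collect the n equations into a matrix system V a = ℓ, where row i of V is v_i (expressed in the standard basis). Since V is invertible (lower-triangular with 1s on the diagonal, up to permutation), solve by back-substitution:
  V =
[[1, 0, 0, 0],
 [1, 1, 0, 0],
 [-1, 1, 1, 1],
 [1, 1, 1, 0]]
  V a = (-2, -4, 3, -4)
Solving gives a = (-2, -2, 0, 3).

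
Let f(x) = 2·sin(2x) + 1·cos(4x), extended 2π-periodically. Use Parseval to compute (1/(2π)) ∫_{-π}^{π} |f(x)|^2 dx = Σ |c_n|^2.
Σ |c_n|^2 = 5/2

Expand |f|^2 and use orthogonality of {sin(nx), cos(mx)} on [-π, π]:
  ∫_{-π}^{π} sin(nx)^2 dx = π, ∫ cos(mx)^2 dx = π, and cross terms integrate to 0.
So ∫_{-π}^{π} f(x)^2 dx = 2^2 · π + 1^2 · π = (4 + 1)π.
Divide by 2π: (4 + 1)/2 = 5/2.
By Parseval, this equals Σ |c_n|^2.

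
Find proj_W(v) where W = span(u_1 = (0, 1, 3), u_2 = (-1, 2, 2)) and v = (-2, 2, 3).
proj_W(v) = (-16/13, 67/26, 73/26)

Set up U = [u_1 | ... | u_2] ∈ R^(3×2). The projector onto W = col(U) is P = U (U^T U)^(-1) U^T.
Compute U^T U =
  [10, 8]
  [8, 9],
and U^T v = (11, 12).
Solve U^T U · c = U^T v for the coefficients: c = (3/26, 16/13). The projection is proj_W(v) = U c.
Check: (v - proj_W(v)) · u_1 = 0  (should be 0).
Check: (v - proj_W(v)) · u_2 = 0  (should be 0).
Result: proj_W(v) = (-16/13, 67/26, 73/26).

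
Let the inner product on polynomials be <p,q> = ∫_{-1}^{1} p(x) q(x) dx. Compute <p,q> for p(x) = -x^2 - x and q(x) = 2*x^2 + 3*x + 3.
<p,q> = -24/5

Expand the product: p(x)·q(x) = -2*x^4 - 5*x^3 - 6*x^2 - 3*x.
∫_{-1}^{1} of each monomial x^k gives [2/(k+1) if k even, 0 if k odd]. Integrating term-by-term (or equivalently evaluating the antiderivative F(x) = -2*x^5/5 - 5*x^4/4 - 2*x^3 - 3*x^2/2 at the endpoints):
  F(1) − F(−1) = -103/20 − (-7/20) = -24/5.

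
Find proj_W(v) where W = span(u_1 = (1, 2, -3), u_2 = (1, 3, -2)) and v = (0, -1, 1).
proj_W(v) = (-10/27, -25/27, 25/27)

Set up U = [u_1 | ... | u_2] ∈ R^(3×2). The projector onto W = col(U) is P = U (U^T U)^(-1) U^T.
Compute U^T U =
  [14, 13]
  [13, 14],
and U^T v = (-5, -5).
Solve U^T U · c = U^T v for the coefficients: c = (-5/27, -5/27). The projection is proj_W(v) = U c.
Check: (v - proj_W(v)) · u_1 = 0  (should be 0).
Check: (v - proj_W(v)) · u_2 = 0  (should be 0).
Result: proj_W(v) = (-10/27, -25/27, 25/27).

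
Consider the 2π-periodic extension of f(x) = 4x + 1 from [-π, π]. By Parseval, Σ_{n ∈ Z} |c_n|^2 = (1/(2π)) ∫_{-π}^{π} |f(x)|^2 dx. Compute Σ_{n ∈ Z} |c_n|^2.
Σ |c_n|^2 = 16π^2/3 + 1

Expand and integrate term by term over [-π, π]:
  ∫ (4x)^2 dx = 16·(2π^3/3); ∫ 2·4·(1)·x dx = 0 (odd integrand); ∫ 1^2 dx = 1·2π.
So (1/(2π)) ∫_{-π}^{π} (4x + 1)^2 dx = 16π^2/3 + 1 = 16π^2/3 + 1.
Parseval ⇒ Σ |c_n|^2 = 16π^2/3 + 1.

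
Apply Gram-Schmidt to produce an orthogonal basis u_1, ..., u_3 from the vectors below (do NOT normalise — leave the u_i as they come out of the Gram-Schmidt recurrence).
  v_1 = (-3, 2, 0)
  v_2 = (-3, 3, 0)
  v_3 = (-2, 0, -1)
Orthogonal basis:
  u_1 = (-3, 2, 0)
  u_2 = (6/13, 9/13, 0)
  u_3 = (0, 0, -1)

Apply the Gram-Schmidt recurrence
  u_1 = v_1
  u_i = v_i − Σ_{j<i} ((v_i · u_j) / (u_j · u_j)) · u_j.

Step by step this gives:
  u_1 = (-3, 2, 0)
  u_2 = (6/13, 9/13, 0)
  u_3 = (0, 0, -1)

Orthogonality check:
  u_2 · u_1 = 0 (should be 0)
  u_3 · u_1 = 0 (should be 0)
  u_3 · u_2 = 0 (should be 0)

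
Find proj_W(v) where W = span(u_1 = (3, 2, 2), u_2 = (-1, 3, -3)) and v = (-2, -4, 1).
proj_W(v) = (-272/157, -1305/314, 237/314)

Set up U = [u_1 | ... | u_2] ∈ R^(3×2). The projector onto W = col(U) is P = U (U^T U)^(-1) U^T.
Compute U^T U =
  [17, -3]
  [-3, 19],
and U^T v = (-12, -13).
Solve U^T U · c = U^T v for the coefficients: c = (-267/314, -257/314). The projection is proj_W(v) = U c.
Check: (v - proj_W(v)) · u_1 = 0  (should be 0).
Check: (v - proj_W(v)) · u_2 = 0  (should be 0).
Result: proj_W(v) = (-272/157, -1305/314, 237/314).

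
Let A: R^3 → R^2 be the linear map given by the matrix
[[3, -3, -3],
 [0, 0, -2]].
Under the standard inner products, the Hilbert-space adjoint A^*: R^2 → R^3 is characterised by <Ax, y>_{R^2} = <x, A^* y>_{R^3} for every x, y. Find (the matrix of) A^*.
A^* = A^T =
[[3, 0],
 [-3, 0],
 [-3, -2]]

For real matrices with standard dot products, the defining identity <Ax, y> = <x, A^* y> gives (Ax)^T y = x^T (A^*) y, i.e. x^T A^T y = x^T (A^*) y. Since this holds for all x, y, we must have A^* = A^T. Therefore
A^* =
[[3, 0],
 [-3, 0],
 [-3, -2]].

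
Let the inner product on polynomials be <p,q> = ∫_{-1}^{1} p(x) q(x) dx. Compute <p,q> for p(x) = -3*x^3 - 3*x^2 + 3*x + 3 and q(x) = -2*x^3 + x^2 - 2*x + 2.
<p,q> = 228/35

Expand the product: p(x)·q(x) = 6*x^6 + 3*x^5 - 3*x^4 - 3*x^3 - 9*x^2 + 6.
∫_{-1}^{1} of each monomial x^k gives [2/(k+1) if k even, 0 if k odd]. Integrating term-by-term (or equivalently evaluating the antiderivative F(x) = 6*x^7/7 + x^6/2 - 3*x^5/5 - 3*x^4/4 - 3*x^3 + 6*x at the endpoints):
  F(1) − F(−1) = 421/140 − (-491/140) = 228/35.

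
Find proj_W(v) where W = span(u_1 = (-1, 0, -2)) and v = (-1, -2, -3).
proj_W(v) = (-7/5, 0, -14/5)

Set up U = [u_1 | ... | u_1] ∈ R^(3×1). The projector onto W = col(U) is P = U (U^T U)^(-1) U^T.
Compute U^T U =
  [5],
and U^T v = (7).
Solve U^T U · c = U^T v for the coefficients: c = (7/5). The projection is proj_W(v) = U c.
Check: (v - proj_W(v)) · u_1 = 0  (should be 0).
Result: proj_W(v) = (-7/5, 0, -14/5).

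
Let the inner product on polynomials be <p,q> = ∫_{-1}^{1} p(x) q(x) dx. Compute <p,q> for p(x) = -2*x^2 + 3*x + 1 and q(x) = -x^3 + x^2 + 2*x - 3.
<p,q> = 2/3

Expand the product: p(x)·q(x) = 2*x^5 - 5*x^4 - 2*x^3 + 13*x^2 - 7*x - 3.
∫_{-1}^{1} of each monomial x^k gives [2/(k+1) if k even, 0 if k odd]. Integrating term-by-term (or equivalently evaluating the antiderivative F(x) = x^6/3 - x^5 - x^4/2 + 13*x^3/3 - 7*x^2/2 - 3*x at the endpoints):
  F(1) − F(−1) = -10/3 − (-4) = 2/3.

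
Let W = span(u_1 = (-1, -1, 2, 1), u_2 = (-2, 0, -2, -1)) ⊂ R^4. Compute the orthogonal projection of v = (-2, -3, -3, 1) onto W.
proj_W(v) = (-17/6, -1/2, -4/3, -2/3)

Set up U = [u_1 | ... | u_2] ∈ R^(4×2). The projector onto W = col(U) is P = U (U^T U)^(-1) U^T.
Compute U^T U =
  [7, -3]
  [-3, 9],
and U^T v = (0, 9).
Solve U^T U · c = U^T v for the coefficients: c = (1/2, 7/6). The projection is proj_W(v) = U c.
Check: (v - proj_W(v)) · u_1 = 0  (should be 0).
Check: (v - proj_W(v)) · u_2 = 0  (should be 0).
Result: proj_W(v) = (-17/6, -1/2, -4/3, -2/3).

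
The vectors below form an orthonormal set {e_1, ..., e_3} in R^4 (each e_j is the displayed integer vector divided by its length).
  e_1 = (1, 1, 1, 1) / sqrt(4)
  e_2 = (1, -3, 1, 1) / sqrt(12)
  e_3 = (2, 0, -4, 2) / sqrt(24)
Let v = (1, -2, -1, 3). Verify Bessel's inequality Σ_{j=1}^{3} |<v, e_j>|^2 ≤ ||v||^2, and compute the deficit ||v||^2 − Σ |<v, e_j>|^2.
Σ |<v, e_j>|^2 = 13; ||v||^2 = 15; deficit = 2

Write each e_j = u_j / sqrt(<u_j, u_j>) where u_j is the displayed integer vector. Then <v, e_j> = <v, u_j> / sqrt(<u_j, u_j>), so |<v, e_j>|^2 = <v, u_j>^2 / <u_j, u_j>.
Coefficients: <v, e_1> = 1/sqrt(4), <v, e_2> = 9/sqrt(12), <v, e_3> = 12/sqrt(24).
Square and sum: Σ |<v, e_j>|^2 = 13.
Compute ||v||^2 = v·v = 15.
Deficit = 15 − 13 = 2 ≥ 0, confirming Bessel's inequality. (The deficit equals ||v − Σ <v,e_j> e_j||^2, the squared distance from v to span{e_j}.)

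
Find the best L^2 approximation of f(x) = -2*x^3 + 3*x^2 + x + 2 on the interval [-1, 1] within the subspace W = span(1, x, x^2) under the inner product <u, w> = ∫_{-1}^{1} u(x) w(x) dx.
g(x) = 3*x^2 - x/5 + 2

The best approximation g ∈ W is the orthogonal projection of f onto W. Writing g = a_0 + a_1 x + a_2 x^2, the coefficients solve the normal equations G · a = b where
  G_{ij} = <φ_i, φ_j> and b_i = <f, φ_i>, with φ_0 = 1, φ_1 = x, φ_2 = x^2.
G =
  [2, 0, 2/3]
  [0, 2/3, 0]
  [2/3, 0, 2/5],
b = (6, -2/15, 38/15).
Solving gives a_0 = 2, a_1 = -1/5, a_2 = 3, so
  g(x) = 3*x^2 - x/5 + 2.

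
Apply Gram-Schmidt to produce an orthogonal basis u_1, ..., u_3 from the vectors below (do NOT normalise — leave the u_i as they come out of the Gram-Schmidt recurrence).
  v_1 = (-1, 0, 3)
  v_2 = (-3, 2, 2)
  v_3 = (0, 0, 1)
Orthogonal basis:
  u_1 = (-1, 0, 3)
  u_2 = (-21/10, 2, -7/10)
  u_3 = (12/89, 14/89, 4/89)

Apply the Gram-Schmidt recurrence
  u_1 = v_1
  u_i = v_i − Σ_{j<i} ((v_i · u_j) / (u_j · u_j)) · u_j.

Step by step this gives:
  u_1 = (-1, 0, 3)
  u_2 = (-21/10, 2, -7/10)
  u_3 = (12/89, 14/89, 4/89)

Orthogonality check:
  u_2 · u_1 = 0 (should be 0)
  u_3 · u_1 = 0 (should be 0)
  u_3 · u_2 = 0 (should be 0)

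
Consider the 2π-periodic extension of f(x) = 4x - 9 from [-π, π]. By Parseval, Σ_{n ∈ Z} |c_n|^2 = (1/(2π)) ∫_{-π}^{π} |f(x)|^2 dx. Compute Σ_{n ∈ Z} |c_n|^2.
Σ |c_n|^2 = 16π^2/3 + 81

Expand and integrate term by term over [-π, π]:
  ∫ (4x)^2 dx = 16·(2π^3/3); ∫ 2·4·(-9)·x dx = 0 (odd integrand); ∫ (-9)^2 dx = 81·2π.
So (1/(2π)) ∫_{-π}^{π} (4x - 9)^2 dx = 16π^2/3 + 81 = 16π^2/3 + 81.
Parseval ⇒ Σ |c_n|^2 = 16π^2/3 + 81.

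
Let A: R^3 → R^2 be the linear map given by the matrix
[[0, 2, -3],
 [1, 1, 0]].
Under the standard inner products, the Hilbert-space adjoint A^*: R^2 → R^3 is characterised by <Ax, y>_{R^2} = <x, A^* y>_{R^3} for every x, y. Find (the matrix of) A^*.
A^* = A^T =
[[0, 1],
 [2, 1],
 [-3, 0]]

For real matrices with standard dot products, the defining identity <Ax, y> = <x, A^* y> gives (Ax)^T y = x^T (A^*) y, i.e. x^T A^T y = x^T (A^*) y. Since this holds for all x, y, we must have A^* = A^T. Therefore
A^* =
[[0, 1],
 [2, 1],
 [-3, 0]].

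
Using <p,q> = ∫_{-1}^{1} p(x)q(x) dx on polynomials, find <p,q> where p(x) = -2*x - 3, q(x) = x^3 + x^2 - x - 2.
<p,q> = 158/15

Expand the product: p(x)·q(x) = -2*x^4 - 5*x^3 - x^2 + 7*x + 6.
∫_{-1}^{1} of each monomial x^k gives [2/(k+1) if k even, 0 if k odd]. Integrating term-by-term (or equivalently evaluating the antiderivative F(x) = -2*x^5/5 - 5*x^4/4 - x^3/3 + 7*x^2/2 + 6*x at the endpoints):
  F(1) − F(−1) = 451/60 − (-181/60) = 158/15.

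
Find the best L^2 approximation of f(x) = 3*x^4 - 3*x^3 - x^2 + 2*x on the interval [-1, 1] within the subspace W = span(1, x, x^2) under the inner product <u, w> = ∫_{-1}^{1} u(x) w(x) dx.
g(x) = 11*x^2/7 + x/5 - 9/35

The best approximation g ∈ W is the orthogonal projection of f onto W. Writing g = a_0 + a_1 x + a_2 x^2, the coefficients solve the normal equations G · a = b where
  G_{ij} = <φ_i, φ_j> and b_i = <f, φ_i>, with φ_0 = 1, φ_1 = x, φ_2 = x^2.
G =
  [2, 0, 2/3]
  [0, 2/3, 0]
  [2/3, 0, 2/5],
b = (8/15, 2/15, 16/35).
Solving gives a_0 = -9/35, a_1 = 1/5, a_2 = 11/7, so
  g(x) = 11*x^2/7 + x/5 - 9/35.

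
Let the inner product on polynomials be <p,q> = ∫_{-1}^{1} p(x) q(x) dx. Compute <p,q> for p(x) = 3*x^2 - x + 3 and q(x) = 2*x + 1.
<p,q> = 20/3

Expand the product: p(x)·q(x) = 6*x^3 + x^2 + 5*x + 3.
∫_{-1}^{1} of each monomial x^k gives [2/(k+1) if k even, 0 if k odd]. Integrating term-by-term (or equivalently evaluating the antiderivative F(x) = 3*x^4/2 + x^3/3 + 5*x^2/2 + 3*x at the endpoints):
  F(1) − F(−1) = 22/3 − (2/3) = 20/3.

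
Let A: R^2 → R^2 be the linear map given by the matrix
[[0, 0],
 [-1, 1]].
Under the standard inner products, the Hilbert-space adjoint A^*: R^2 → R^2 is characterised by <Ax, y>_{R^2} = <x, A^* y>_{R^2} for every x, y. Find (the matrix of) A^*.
A^* = A^T =
[[0, -1],
 [0, 1]]

For real matrices with standard dot products, the defining identity <Ax, y> = <x, A^* y> gives (Ax)^T y = x^T (A^*) y, i.e. x^T A^T y = x^T (A^*) y. Since this holds for all x, y, we must have A^* = A^T. Therefore
A^* =
[[0, -1],
 [0, 1]].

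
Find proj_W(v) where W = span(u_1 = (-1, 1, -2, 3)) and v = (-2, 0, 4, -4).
proj_W(v) = (6/5, -6/5, 12/5, -18/5)

Set up U = [u_1 | ... | u_1] ∈ R^(4×1). The projector onto W = col(U) is P = U (U^T U)^(-1) U^T.
Compute U^T U =
  [15],
and U^T v = (-18).
Solve U^T U · c = U^T v for the coefficients: c = (-6/5). The projection is proj_W(v) = U c.
Check: (v - proj_W(v)) · u_1 = 0  (should be 0).
Result: proj_W(v) = (6/5, -6/5, 12/5, -18/5).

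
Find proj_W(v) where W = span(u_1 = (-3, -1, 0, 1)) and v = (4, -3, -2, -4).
proj_W(v) = (39/11, 13/11, 0, -13/11)

Set up U = [u_1 | ... | u_1] ∈ R^(4×1). The projector onto W = col(U) is P = U (U^T U)^(-1) U^T.
Compute U^T U =
  [11],
and U^T v = (-13).
Solve U^T U · c = U^T v for the coefficients: c = (-13/11). The projection is proj_W(v) = U c.
Check: (v - proj_W(v)) · u_1 = 0  (should be 0).
Result: proj_W(v) = (39/11, 13/11, 0, -13/11).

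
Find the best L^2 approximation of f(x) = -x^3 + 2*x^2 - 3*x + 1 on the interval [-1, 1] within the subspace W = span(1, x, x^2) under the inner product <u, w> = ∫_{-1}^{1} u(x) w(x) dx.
g(x) = 2*x^2 - 18*x/5 + 1

The best approximation g ∈ W is the orthogonal projection of f onto W. Writing g = a_0 + a_1 x + a_2 x^2, the coefficients solve the normal equations G · a = b where
  G_{ij} = <φ_i, φ_j> and b_i = <f, φ_i>, with φ_0 = 1, φ_1 = x, φ_2 = x^2.
G =
  [2, 0, 2/3]
  [0, 2/3, 0]
  [2/3, 0, 2/5],
b = (10/3, -12/5, 22/15).
Solving gives a_0 = 1, a_1 = -18/5, a_2 = 2, so
  g(x) = 2*x^2 - 18*x/5 + 1.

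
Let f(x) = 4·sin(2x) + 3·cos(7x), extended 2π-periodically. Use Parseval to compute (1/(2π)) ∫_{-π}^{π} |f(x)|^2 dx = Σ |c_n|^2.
Σ |c_n|^2 = 25/2

Expand |f|^2 and use orthogonality of {sin(nx), cos(mx)} on [-π, π]:
  ∫_{-π}^{π} sin(nx)^2 dx = π, ∫ cos(mx)^2 dx = π, and cross terms integrate to 0.
So ∫_{-π}^{π} f(x)^2 dx = 4^2 · π + 3^2 · π = (16 + 9)π.
Divide by 2π: (16 + 9)/2 = 25/2.
By Parseval, this equals Σ |c_n|^2.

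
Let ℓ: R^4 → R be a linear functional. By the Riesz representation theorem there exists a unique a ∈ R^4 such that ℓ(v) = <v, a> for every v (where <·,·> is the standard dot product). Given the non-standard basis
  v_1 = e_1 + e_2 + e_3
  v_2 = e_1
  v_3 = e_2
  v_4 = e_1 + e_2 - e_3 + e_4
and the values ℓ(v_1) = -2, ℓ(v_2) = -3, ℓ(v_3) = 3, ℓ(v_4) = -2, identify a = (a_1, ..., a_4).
a = (-3, 3, -2, -4)

Write a = (a_1, ..., a_4) in the standard basis. For each basis vector v_i, ℓ(v_i) = <v_i, a> is a linear equation in the a_j's. Collect the n equations into a matrix system V a = ℓ, where row i of V is v_i (expressed in the standard basis). Since V is invertible (lower-triangular with 1s on the diagonal, up to permutation), solve by back-substitution:
  V =
[[1, 1, 1, 0],
 [1, 0, 0, 0],
 [0, 1, 0, 0],
 [1, 1, -1, 1]]
  V a = (-2, -3, 3, -2)
Solving gives a = (-3, 3, -2, -4).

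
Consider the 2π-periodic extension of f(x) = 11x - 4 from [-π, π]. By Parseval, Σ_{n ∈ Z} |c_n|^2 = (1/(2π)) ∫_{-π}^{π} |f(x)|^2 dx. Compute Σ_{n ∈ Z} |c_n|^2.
Σ |c_n|^2 = 121π^2/3 + 16

Expand and integrate term by term over [-π, π]:
  ∫ (11x)^2 dx = 121·(2π^3/3); ∫ 2·11·(-4)·x dx = 0 (odd integrand); ∫ (-4)^2 dx = 16·2π.
So (1/(2π)) ∫_{-π}^{π} (11x - 4)^2 dx = 121π^2/3 + 16 = 121π^2/3 + 16.
Parseval ⇒ Σ |c_n|^2 = 121π^2/3 + 16.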